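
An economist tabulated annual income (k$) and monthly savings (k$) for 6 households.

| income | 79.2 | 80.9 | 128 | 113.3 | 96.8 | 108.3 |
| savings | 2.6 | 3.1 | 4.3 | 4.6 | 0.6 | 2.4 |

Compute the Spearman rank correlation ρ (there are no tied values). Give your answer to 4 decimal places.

Rank income: 1, 2, 6, 5, 3, 4
Rank savings: 3, 4, 5, 6, 1, 2
d = rank(income) − rank(savings): -2, -2, 1, -1, 2, 2; Σd² = 18
ρ = 1 − 6Σd² / [n(n²−1)] = 1 − 6×18 / (6×35) = 1 − 108/210 ≈ 0.4857

0.4857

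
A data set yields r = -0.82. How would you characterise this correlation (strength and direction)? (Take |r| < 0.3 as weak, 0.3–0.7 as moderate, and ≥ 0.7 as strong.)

r = -0.82 < 0 so the relationship is negative.
|r| = 0.82, which falls in the strong range.

strong negative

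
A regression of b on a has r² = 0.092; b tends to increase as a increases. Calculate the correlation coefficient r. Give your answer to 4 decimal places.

|r| = √0.092 = 0.3033
The association is positive, so r = 0.3033.

0.3033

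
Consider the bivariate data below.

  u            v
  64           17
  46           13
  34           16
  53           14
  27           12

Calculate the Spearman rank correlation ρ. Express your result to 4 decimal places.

Rank u: 5, 3, 2, 4, 1
Rank v: 5, 2, 4, 3, 1
d = rank(u) − rank(v): 0, 1, -2, 1, 0; Σd² = 6
ρ = 1 − 6Σd² / [n(n²−1)] = 1 − 6×6 / (5×24) = 1 − 36/120 ≈ 0.7000

0.7000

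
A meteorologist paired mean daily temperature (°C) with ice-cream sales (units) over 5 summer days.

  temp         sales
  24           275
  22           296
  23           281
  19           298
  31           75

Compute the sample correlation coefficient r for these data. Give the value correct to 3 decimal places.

-0.939

n = 5, Σx = 119, Σy = 1225, Σx² = 2911, Σy² = 336631, Σxy = 27562
nΣxy − ΣxΣy = 137810 − 145775 = -7965
nΣx² − (Σx)² = 14555 − 14161 = 394; nΣy² − (Σy)² = 1683155 − 1500625 = 182530
r = -7965 / √(394 × 182530) = -7965 / 8480.3785 ≈ -0.939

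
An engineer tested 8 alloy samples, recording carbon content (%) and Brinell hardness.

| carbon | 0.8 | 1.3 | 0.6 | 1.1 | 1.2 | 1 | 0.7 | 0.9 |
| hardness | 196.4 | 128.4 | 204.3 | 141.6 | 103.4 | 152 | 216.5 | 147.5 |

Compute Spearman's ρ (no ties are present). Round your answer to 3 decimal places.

Rank carbon: 3, 8, 1, 6, 7, 5, 2, 4
Rank hardness: 6, 2, 7, 3, 1, 5, 8, 4
d = rank(carbon) − rank(hardness): -3, 6, -6, 3, 6, 0, -6, 0; Σd² = 162
ρ = 1 − 6Σd² / [n(n²−1)] = 1 − 6×162 / (8×63) = 1 − 972/504 ≈ -0.929

-0.929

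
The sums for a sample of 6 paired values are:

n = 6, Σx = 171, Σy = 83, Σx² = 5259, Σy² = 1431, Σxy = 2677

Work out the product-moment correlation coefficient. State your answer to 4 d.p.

0.9434

r = (nΣxy − ΣxΣy) / √[(nΣx² − (Σx)²)(nΣy² − (Σy)²)]
Numerator: 6×2677 − 171×83 = 1869
Denominator: √[(31554 − 29241)(8586 − 6889)] = √[2313 × 1697] = 1981.2019
r = 1869 / 1981.2019 ≈ 0.9434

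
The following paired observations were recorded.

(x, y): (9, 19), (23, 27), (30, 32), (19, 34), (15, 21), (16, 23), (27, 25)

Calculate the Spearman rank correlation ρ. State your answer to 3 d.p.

0.750

Rank x: 1, 5, 7, 4, 2, 3, 6
Rank y: 1, 5, 6, 7, 2, 3, 4
d = rank(x) − rank(y): 0, 0, 1, -3, 0, 0, 2; Σd² = 14
ρ = 1 − 6Σd² / [n(n²−1)] = 1 − 6×14 / (7×48) = 1 − 84/336 ≈ 0.750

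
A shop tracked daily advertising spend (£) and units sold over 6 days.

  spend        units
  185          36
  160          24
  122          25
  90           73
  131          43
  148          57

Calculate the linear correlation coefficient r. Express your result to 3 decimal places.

n = 6, Σx = 836, Σy = 258, Σx² = 121874, Σy² = 12924, Σxy = 34189
nΣxy − ΣxΣy = 205134 − 215688 = -10554
nΣx² − (Σx)² = 731244 − 698896 = 32348; nΣy² − (Σy)² = 77544 − 66564 = 10980
r = -10554 / √(32348 × 10980) = -10554 / 18846.2474 ≈ -0.560

-0.560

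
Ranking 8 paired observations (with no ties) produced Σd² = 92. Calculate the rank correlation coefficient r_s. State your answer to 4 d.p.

-0.0952

ρ = 1 − 6Σd² / [n(n²−1)] = 1 − 6×92 / (8×63)
  = 1 − 552/504 = 1 − 1.09524 ≈ -0.0952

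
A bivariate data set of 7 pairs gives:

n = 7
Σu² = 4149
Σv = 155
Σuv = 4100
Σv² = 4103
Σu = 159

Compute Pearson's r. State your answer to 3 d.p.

0.965

r = (nΣuv − ΣuΣv) / √[(nΣu² − (Σu)²)(nΣv² − (Σv)²)]
Numerator: 7×4100 − 159×155 = 4055
Denominator: √[(29043 − 25281)(28721 − 24025)] = √[3762 × 4696] = 4203.1360
r = 4055 / 4203.1360 ≈ 0.965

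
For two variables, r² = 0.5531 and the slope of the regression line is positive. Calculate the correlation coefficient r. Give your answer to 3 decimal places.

0.744

|r| = √0.5531 = 0.744
The association is positive, so r = 0.744.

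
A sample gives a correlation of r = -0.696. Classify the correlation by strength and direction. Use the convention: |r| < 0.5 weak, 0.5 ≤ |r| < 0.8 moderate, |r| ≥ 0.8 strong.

moderate negative

r = -0.696 < 0 so the relationship is negative.
|r| = 0.696, which falls in the moderate range.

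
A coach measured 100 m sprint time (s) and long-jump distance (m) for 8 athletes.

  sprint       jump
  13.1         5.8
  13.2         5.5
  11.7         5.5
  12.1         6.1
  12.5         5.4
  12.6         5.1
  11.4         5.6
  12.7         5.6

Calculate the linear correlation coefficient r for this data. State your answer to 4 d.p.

n = 8, Σx = 99.3, Σy = 44.6, Σx² = 1235.41, Σy² = 249.24, Σxy = 553.46
nΣxy − ΣxΣy = 4427.68 − 4428.78 = -1.1
nΣx² − (Σx)² = 9883.28 − 9860.49 = 22.79; nΣy² − (Σy)² = 1993.92 − 1989.16 = 4.76
r = -1.1 / √(22.79 × 4.76) = -1.1 / 10.4154 ≈ -0.1056

-0.1056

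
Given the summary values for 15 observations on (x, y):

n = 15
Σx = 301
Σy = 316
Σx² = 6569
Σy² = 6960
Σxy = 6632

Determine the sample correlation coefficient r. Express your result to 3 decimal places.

r = (nΣxy − ΣxΣy) / √[(nΣx² − (Σx)²)(nΣy² − (Σy)²)]
Numerator: 15×6632 − 301×316 = 4364
Denominator: √[(98535 − 90601)(104400 − 99856)] = √[7934 × 4544] = 6004.3398
r = 4364 / 6004.3398 ≈ 0.727

0.727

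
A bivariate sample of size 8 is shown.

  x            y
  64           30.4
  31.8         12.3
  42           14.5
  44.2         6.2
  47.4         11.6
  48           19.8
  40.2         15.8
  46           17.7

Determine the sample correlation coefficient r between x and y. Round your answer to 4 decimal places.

n = 8, Σx = 363.6, Σy = 128.3, Σx² = 17107.68, Σy² = 2413.67, Σxy = 6169.38
nΣxy − ΣxΣy = 49355.04 − 46649.88 = 2705.16
nΣx² − (Σx)² = 136861.44 − 132204.96 = 4656.48; nΣy² − (Σy)² = 19309.36 − 16460.89 = 2848.47
r = 2705.16 / √(4656.48 × 2848.47) = 2705.16 / 3641.9560 ≈ 0.7428

0.7428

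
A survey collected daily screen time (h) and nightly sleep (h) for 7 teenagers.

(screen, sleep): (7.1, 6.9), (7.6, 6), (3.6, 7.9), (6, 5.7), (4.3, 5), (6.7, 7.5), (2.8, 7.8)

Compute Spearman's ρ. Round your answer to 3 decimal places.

-0.393

Rank screen: 6, 7, 2, 4, 3, 5, 1
Rank sleep: 4, 3, 7, 2, 1, 5, 6
d = rank(screen) − rank(sleep): 2, 4, -5, 2, 2, 0, -5; Σd² = 78
ρ = 1 − 6Σd² / [n(n²−1)] = 1 − 6×78 / (7×48) = 1 − 468/336 ≈ -0.393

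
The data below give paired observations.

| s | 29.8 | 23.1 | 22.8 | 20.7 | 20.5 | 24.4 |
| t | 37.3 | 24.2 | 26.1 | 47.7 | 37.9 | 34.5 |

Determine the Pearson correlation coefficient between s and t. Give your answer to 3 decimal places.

n = 6, Σs = 141.3, Σt = 207.7, Σs² = 3385.59, Σt² = 7560.09, Σst = 4871.78
nΣst − ΣsΣt = 29230.68 − 29348.01 = -117.33
nΣs² − (Σs)² = 20313.54 − 19965.69 = 347.85; nΣt² − (Σt)² = 45360.54 − 43139.29 = 2221.25
r = -117.33 / √(347.85 × 2221.25) = -117.33 / 879.0118 ≈ -0.133

-0.133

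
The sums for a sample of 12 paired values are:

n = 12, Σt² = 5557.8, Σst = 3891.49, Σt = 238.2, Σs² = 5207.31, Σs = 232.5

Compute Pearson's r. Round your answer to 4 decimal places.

r = (nΣst − ΣsΣt) / √[(nΣs² − (Σs)²)(nΣt² − (Σt)²)]
Numerator: 12×3891.49 − 232.5×238.2 = -8683.62
Denominator: √[(62487.72 − 54056.25)(66693.6 − 56739.24)] = √[8431.47 × 9954.36] = 9161.3257
r = -8683.62 / 9161.3257 ≈ -0.9479

-0.9479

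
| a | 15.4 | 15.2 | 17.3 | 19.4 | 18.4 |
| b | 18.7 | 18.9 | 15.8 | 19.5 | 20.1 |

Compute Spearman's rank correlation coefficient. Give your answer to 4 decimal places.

0.5000

Rank a: 2, 1, 3, 5, 4
Rank b: 2, 3, 1, 4, 5
d = rank(a) − rank(b): 0, -2, 2, 1, -1; Σd² = 10
ρ = 1 − 6Σd² / [n(n²−1)] = 1 − 6×10 / (5×24) = 1 − 60/120 ≈ 0.5000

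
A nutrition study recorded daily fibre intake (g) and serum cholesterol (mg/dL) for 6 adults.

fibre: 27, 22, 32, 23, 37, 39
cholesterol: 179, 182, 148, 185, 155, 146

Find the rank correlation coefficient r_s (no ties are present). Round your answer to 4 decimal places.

Rank fibre: 3, 1, 4, 2, 5, 6
Rank cholesterol: 4, 5, 2, 6, 3, 1
d = rank(fibre) − rank(cholesterol): -1, -4, 2, -4, 2, 5; Σd² = 66
ρ = 1 − 6Σd² / [n(n²−1)] = 1 − 6×66 / (6×35) = 1 − 396/210 ≈ -0.8857

-0.8857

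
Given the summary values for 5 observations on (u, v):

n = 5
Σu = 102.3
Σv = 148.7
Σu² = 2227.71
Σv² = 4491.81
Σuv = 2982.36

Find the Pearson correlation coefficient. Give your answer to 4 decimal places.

r = (nΣuv − ΣuΣv) / √[(nΣu² − (Σu)²)(nΣv² − (Σv)²)]
Numerator: 5×2982.36 − 102.3×148.7 = -300.21
Denominator: √[(11138.55 − 10465.29)(22459.05 − 22111.69)] = √[673.26 × 347.36] = 483.5945
r = -300.21 / 483.5945 ≈ -0.6208

-0.6208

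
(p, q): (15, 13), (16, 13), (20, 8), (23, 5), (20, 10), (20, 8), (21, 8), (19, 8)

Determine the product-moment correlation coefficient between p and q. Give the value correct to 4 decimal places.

n = 8, Σp = 154, Σq = 73, Σp² = 3012, Σq² = 719, Σpq = 1358
nΣpq − ΣpΣq = 10864 − 11242 = -378
nΣp² − (Σp)² = 24096 − 23716 = 380; nΣq² − (Σq)² = 5752 − 5329 = 423
r = -378 / √(380 × 423) = -378 / 400.9239 ≈ -0.9428

-0.9428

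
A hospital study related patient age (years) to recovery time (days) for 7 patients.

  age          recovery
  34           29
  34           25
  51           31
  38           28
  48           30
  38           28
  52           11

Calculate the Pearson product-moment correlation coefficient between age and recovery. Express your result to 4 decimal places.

-0.3454

n = 7, Σx = 295, Σy = 182, Σx² = 12809, Σy² = 5016, Σxy = 7557
nΣxy − ΣxΣy = 52899 − 53690 = -791
nΣx² − (Σx)² = 89663 − 87025 = 2638; nΣy² − (Σy)² = 35112 − 33124 = 1988
r = -791 / √(2638 × 1988) = -791 / 2290.0533 ≈ -0.3454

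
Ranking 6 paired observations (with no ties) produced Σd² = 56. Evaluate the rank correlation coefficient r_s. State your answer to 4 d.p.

ρ = 1 − 6Σd² / [n(n²−1)] = 1 − 6×56 / (6×35)
  = 1 − 336/210 = 1 − 1.60000 ≈ -0.6000

-0.6000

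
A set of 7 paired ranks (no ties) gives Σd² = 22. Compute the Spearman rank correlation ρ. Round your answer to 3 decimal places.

ρ = 1 − 6Σd² / [n(n²−1)] = 1 − 6×22 / (7×48)
  = 1 − 132/336 = 1 − 0.3929 ≈ 0.607

0.607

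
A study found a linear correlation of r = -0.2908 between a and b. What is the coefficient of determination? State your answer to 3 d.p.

r² = (-0.2908)² = 0.085

0.085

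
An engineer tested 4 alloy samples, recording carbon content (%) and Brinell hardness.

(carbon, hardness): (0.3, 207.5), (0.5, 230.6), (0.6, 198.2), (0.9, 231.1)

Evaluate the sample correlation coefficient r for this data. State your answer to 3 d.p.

n = 4, Σx = 2.3, Σy = 867.4, Σx² = 1.51, Σy² = 188923.06, Σxy = 504.46
nΣxy − ΣxΣy = 2017.84 − 1995.02 = 22.82
nΣx² − (Σx)² = 6.04 − 5.29 = 0.75; nΣy² − (Σy)² = 755692.24 − 752382.76 = 3309.48
r = 22.82 / √(0.75 × 3309.48) = 22.82 / 49.8208 ≈ 0.458

0.458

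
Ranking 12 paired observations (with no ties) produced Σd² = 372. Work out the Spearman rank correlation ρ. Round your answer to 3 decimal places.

-0.301

ρ = 1 − 6Σd² / [n(n²−1)] = 1 − 6×372 / (12×143)
  = 1 − 2232/1716 = 1 − 1.3007 ≈ -0.301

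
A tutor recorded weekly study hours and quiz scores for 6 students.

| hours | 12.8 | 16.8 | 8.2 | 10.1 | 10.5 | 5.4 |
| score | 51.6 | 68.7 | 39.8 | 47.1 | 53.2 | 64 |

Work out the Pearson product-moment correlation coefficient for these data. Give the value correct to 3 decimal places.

n = 6, Σx = 63.8, Σy = 324.4, Σx² = 754.74, Σy² = 18110.94, Σxy = 3520.91
nΣxy − ΣxΣy = 21125.46 − 20696.72 = 428.74
nΣx² − (Σx)² = 4528.44 − 4070.44 = 458; nΣy² − (Σy)² = 108665.64 − 105235.36 = 3430.28
r = 428.74 / √(458 × 3430.28) = 428.74 / 1253.4226 ≈ 0.342

0.342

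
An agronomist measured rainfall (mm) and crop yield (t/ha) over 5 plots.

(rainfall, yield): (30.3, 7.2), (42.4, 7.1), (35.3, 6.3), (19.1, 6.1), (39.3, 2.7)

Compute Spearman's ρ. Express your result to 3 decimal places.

Rank rainfall: 2, 5, 3, 1, 4
Rank yield: 5, 4, 3, 2, 1
d = rank(rainfall) − rank(yield): -3, 1, 0, -1, 3; Σd² = 20
ρ = 1 − 6Σd² / [n(n²−1)] = 1 − 6×20 / (5×24) = 1 − 120/120 ≈ 0.000

0.000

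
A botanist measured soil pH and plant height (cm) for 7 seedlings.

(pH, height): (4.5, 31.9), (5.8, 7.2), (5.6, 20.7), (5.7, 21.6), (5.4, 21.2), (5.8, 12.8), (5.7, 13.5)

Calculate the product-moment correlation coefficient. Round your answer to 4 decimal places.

n = 7, Σx = 38.5, Σy = 128.9, Σx² = 213.03, Σy² = 2760.03, Σxy = 690.02
nΣxy − ΣxΣy = 4830.14 − 4962.65 = -132.51
nΣx² − (Σx)² = 1491.21 − 1482.25 = 8.96; nΣy² − (Σy)² = 19320.21 − 16615.21 = 2705
r = -132.51 / √(8.96 × 2705) = -132.51 / 155.6817 ≈ -0.8512

-0.8512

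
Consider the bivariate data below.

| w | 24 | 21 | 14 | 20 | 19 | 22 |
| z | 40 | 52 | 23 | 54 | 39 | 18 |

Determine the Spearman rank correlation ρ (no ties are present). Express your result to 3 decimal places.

0.086

Rank w: 6, 4, 1, 3, 2, 5
Rank z: 4, 5, 2, 6, 3, 1
d = rank(w) − rank(z): 2, -1, -1, -3, -1, 4; Σd² = 32
ρ = 1 − 6Σd² / [n(n²−1)] = 1 − 6×32 / (6×35) = 1 − 192/210 ≈ 0.086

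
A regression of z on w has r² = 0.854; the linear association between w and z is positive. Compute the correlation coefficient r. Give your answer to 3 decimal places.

0.924

|r| = √0.854 = 0.924
The association is positive, so r = 0.924.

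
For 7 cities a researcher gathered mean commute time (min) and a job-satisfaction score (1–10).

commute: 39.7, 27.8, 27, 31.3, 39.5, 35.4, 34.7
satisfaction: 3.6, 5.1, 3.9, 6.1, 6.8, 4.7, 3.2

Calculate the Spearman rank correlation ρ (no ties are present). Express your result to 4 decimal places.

-0.0357

Rank commute: 7, 2, 1, 3, 6, 5, 4
Rank satisfaction: 2, 5, 3, 6, 7, 4, 1
d = rank(commute) − rank(satisfaction): 5, -3, -2, -3, -1, 1, 3; Σd² = 58
ρ = 1 − 6Σd² / [n(n²−1)] = 1 − 6×58 / (7×48) = 1 − 348/336 ≈ -0.0357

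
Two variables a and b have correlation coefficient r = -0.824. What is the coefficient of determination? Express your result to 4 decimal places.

r² = (-0.824)² = 0.6790

0.6790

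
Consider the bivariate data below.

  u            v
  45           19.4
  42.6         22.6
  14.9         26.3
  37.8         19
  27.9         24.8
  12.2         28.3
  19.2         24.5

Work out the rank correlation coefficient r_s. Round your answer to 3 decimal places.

Rank u: 7, 6, 2, 5, 4, 1, 3
Rank v: 2, 3, 6, 1, 5, 7, 4
d = rank(u) − rank(v): 5, 3, -4, 4, -1, -6, -1; Σd² = 104
ρ = 1 − 6Σd² / [n(n²−1)] = 1 − 6×104 / (7×48) = 1 − 624/336 ≈ -0.857

-0.857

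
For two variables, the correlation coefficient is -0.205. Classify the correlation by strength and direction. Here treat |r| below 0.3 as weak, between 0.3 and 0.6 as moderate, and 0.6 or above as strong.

r = -0.205 < 0 so the relationship is negative.
|r| = 0.205, which falls in the weak range.

weak negative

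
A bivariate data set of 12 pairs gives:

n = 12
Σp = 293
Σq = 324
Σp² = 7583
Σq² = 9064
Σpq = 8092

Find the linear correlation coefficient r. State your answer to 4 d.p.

r = (nΣpq − ΣpΣq) / √[(nΣp² − (Σp)²)(nΣq² − (Σq)²)]
Numerator: 12×8092 − 293×324 = 2172
Denominator: √[(90996 − 85849)(108768 − 104976)] = √[5147 × 3792] = 4417.8529
r = 2172 / 4417.8529 ≈ 0.4916

0.4916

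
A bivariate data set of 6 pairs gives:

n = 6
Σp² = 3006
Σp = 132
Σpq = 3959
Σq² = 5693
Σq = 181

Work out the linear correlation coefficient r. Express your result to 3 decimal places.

r = (nΣpq − ΣpΣq) / √[(nΣp² − (Σp)²)(nΣq² − (Σq)²)]
Numerator: 6×3959 − 132×181 = -138
Denominator: √[(18036 − 17424)(34158 − 32761)] = √[612 × 1397] = 924.6426
r = -138 / 924.6426 ≈ -0.149

-0.149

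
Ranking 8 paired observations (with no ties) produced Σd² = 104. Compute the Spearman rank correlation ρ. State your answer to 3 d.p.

ρ = 1 − 6Σd² / [n(n²−1)] = 1 − 6×104 / (8×63)
  = 1 − 624/504 = 1 − 1.2381 ≈ -0.238

-0.238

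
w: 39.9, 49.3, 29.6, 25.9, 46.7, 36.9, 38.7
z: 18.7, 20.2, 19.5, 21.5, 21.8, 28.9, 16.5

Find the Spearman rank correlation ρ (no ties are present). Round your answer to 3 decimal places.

-0.071

Rank w: 5, 7, 2, 1, 6, 3, 4
Rank z: 2, 4, 3, 5, 6, 7, 1
d = rank(w) − rank(z): 3, 3, -1, -4, 0, -4, 3; Σd² = 60
ρ = 1 − 6Σd² / [n(n²−1)] = 1 − 6×60 / (7×48) = 1 − 360/336 ≈ -0.071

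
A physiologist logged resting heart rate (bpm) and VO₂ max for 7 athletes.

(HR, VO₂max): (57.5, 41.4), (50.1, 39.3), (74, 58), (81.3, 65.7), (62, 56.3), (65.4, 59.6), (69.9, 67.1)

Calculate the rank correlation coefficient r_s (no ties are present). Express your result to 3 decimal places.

0.821

Rank HR: 2, 1, 6, 7, 3, 4, 5
Rank VO₂max: 2, 1, 4, 6, 3, 5, 7
d = rank(HR) − rank(VO₂max): 0, 0, 2, 1, 0, -1, -2; Σd² = 10
ρ = 1 − 6Σd² / [n(n²−1)] = 1 − 6×10 / (7×48) = 1 − 60/336 ≈ 0.821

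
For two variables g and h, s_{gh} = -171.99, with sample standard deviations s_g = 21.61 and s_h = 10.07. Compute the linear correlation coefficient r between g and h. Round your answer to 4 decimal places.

-0.7903

r = Cov(g,h) / (s_g · s_h) = -171.99 / (21.61 × 10.07)
  = -171.99 / 217.6127 ≈ -0.7903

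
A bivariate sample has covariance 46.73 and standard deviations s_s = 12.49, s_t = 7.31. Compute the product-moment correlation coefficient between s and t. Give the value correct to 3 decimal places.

r = Cov(s,t) / (s_s · s_t) = 46.73 / (12.49 × 7.31)
  = 46.73 / 91.3019 ≈ 0.512

0.512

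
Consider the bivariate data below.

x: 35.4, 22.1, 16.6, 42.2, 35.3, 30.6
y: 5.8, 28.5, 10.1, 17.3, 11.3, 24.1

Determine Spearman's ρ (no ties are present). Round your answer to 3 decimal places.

-0.200

Rank x: 5, 2, 1, 6, 4, 3
Rank y: 1, 6, 2, 4, 3, 5
d = rank(x) − rank(y): 4, -4, -1, 2, 1, -2; Σd² = 42
ρ = 1 − 6Σd² / [n(n²−1)] = 1 − 6×42 / (6×35) = 1 − 252/210 ≈ -0.200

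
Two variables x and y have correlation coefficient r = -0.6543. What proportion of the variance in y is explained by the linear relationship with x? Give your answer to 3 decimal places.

0.428

r² = (-0.6543)² = 0.428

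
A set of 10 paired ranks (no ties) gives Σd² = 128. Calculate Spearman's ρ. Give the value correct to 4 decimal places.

ρ = 1 − 6Σd² / [n(n²−1)] = 1 − 6×128 / (10×99)
  = 1 − 768/990 = 1 − 0.77576 ≈ 0.2242

0.2242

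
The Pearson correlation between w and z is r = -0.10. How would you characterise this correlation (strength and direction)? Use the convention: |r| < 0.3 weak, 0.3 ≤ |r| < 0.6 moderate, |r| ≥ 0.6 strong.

r = -0.10 < 0 so the relationship is negative.
|r| = 0.10, which falls in the weak range.

weak negative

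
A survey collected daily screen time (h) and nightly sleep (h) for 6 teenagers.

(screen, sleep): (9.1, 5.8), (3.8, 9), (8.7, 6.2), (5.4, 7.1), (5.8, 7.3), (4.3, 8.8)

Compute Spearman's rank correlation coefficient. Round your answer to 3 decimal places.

-0.943

Rank screen: 6, 1, 5, 3, 4, 2
Rank sleep: 1, 6, 2, 3, 4, 5
d = rank(screen) − rank(sleep): 5, -5, 3, 0, 0, -3; Σd² = 68
ρ = 1 − 6Σd² / [n(n²−1)] = 1 − 6×68 / (6×35) = 1 − 408/210 ≈ -0.943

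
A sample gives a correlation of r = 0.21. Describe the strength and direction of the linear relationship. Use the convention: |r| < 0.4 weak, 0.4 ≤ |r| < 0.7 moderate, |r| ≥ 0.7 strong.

r = 0.21 > 0 so the relationship is positive.
|r| = 0.21, which falls in the weak range.

weak positive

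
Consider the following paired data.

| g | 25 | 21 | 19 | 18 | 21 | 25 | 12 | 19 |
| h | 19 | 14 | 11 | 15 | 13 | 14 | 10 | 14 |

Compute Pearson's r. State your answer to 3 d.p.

n = 8, Σg = 160, Σh = 110, Σg² = 3322, Σh² = 1564, Σgh = 2257
nΣgh − ΣgΣh = 18056 − 17600 = 456
nΣg² − (Σg)² = 26576 − 25600 = 976; nΣh² − (Σh)² = 12512 − 12100 = 412
r = 456 / √(976 × 412) = 456 / 634.1230 ≈ 0.719

0.719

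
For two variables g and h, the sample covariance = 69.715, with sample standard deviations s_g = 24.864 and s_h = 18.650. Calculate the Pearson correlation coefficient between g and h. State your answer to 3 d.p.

0.150

r = Cov(g,h) / (s_g · s_h) = 69.715 / (24.864 × 18.650)
  = 69.715 / 463.7136 ≈ 0.150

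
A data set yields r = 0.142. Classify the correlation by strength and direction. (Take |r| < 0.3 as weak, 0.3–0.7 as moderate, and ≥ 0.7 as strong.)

weak positive

r = 0.142 > 0 so the relationship is positive.
|r| = 0.142, which falls in the weak range.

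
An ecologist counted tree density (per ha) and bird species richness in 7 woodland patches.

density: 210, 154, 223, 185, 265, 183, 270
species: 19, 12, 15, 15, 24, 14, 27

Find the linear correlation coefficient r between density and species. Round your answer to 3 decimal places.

0.929

n = 7, Σx = 1490, Σy = 126, Σx² = 328384, Σy² = 2456, Σxy = 28170
nΣxy − ΣxΣy = 197190 − 187740 = 9450
nΣx² − (Σx)² = 2298688 − 2220100 = 78588; nΣy² − (Σy)² = 17192 − 15876 = 1316
r = 9450 / √(78588 × 1316) = 9450 / 10169.6513 ≈ 0.929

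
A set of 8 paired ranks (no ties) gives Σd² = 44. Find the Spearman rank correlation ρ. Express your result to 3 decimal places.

0.476

ρ = 1 − 6Σd² / [n(n²−1)] = 1 − 6×44 / (8×63)
  = 1 − 264/504 = 1 − 0.5238 ≈ 0.476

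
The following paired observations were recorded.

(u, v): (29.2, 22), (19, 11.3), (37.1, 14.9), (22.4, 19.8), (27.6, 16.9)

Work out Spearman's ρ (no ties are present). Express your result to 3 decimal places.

0.300

Rank u: 4, 1, 5, 2, 3
Rank v: 5, 1, 2, 4, 3
d = rank(u) − rank(v): -1, 0, 3, -2, 0; Σd² = 14
ρ = 1 − 6Σd² / [n(n²−1)] = 1 − 6×14 / (5×24) = 1 − 84/120 ≈ 0.300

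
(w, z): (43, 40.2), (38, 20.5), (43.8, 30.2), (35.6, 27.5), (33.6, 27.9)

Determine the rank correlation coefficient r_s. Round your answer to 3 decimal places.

0.500

Rank w: 4, 3, 5, 2, 1
Rank z: 5, 1, 4, 2, 3
d = rank(w) − rank(z): -1, 2, 1, 0, -2; Σd² = 10
ρ = 1 − 6Σd² / [n(n²−1)] = 1 − 6×10 / (5×24) = 1 − 60/120 ≈ 0.500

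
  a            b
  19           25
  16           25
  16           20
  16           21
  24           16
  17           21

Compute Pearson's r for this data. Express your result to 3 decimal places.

n = 6, Σa = 108, Σb = 128, Σa² = 1994, Σb² = 2788, Σab = 2272
nΣab − ΣaΣb = 13632 − 13824 = -192
nΣa² − (Σa)² = 11964 − 11664 = 300; nΣb² − (Σb)² = 16728 − 16384 = 344
r = -192 / √(300 × 344) = -192 / 321.2476 ≈ -0.598

-0.598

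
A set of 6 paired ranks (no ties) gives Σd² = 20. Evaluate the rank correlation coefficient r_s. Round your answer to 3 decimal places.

ρ = 1 − 6Σd² / [n(n²−1)] = 1 − 6×20 / (6×35)
  = 1 − 120/210 = 1 − 0.5714 ≈ 0.429

0.429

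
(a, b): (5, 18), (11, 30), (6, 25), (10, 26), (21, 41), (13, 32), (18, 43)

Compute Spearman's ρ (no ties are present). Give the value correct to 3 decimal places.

Rank a: 1, 4, 2, 3, 7, 5, 6
Rank b: 1, 4, 2, 3, 6, 5, 7
d = rank(a) − rank(b): 0, 0, 0, 0, 1, 0, -1; Σd² = 2
ρ = 1 − 6Σd² / [n(n²−1)] = 1 − 6×2 / (7×48) = 1 − 12/336 ≈ 0.964

0.964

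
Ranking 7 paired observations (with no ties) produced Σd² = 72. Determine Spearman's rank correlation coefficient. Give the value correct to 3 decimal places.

ρ = 1 − 6Σd² / [n(n²−1)] = 1 − 6×72 / (7×48)
  = 1 − 432/336 = 1 − 1.2857 ≈ -0.286

-0.286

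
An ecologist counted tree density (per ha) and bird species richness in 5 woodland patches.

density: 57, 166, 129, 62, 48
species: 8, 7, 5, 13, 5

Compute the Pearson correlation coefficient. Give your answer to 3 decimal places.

n = 5, Σx = 462, Σy = 38, Σx² = 53594, Σy² = 332, Σxy = 3309
nΣxy − ΣxΣy = 16545 − 17556 = -1011
nΣx² − (Σx)² = 267970 − 213444 = 54526; nΣy² − (Σy)² = 1660 − 1444 = 216
r = -1011 / √(54526 × 216) = -1011 / 3431.8531 ≈ -0.295

-0.295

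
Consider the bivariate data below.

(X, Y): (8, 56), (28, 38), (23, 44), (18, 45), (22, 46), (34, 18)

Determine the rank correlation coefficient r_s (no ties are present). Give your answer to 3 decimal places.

-0.943

Rank X: 1, 5, 4, 2, 3, 6
Rank Y: 6, 2, 3, 4, 5, 1
d = rank(X) − rank(Y): -5, 3, 1, -2, -2, 5; Σd² = 68
ρ = 1 − 6Σd² / [n(n²−1)] = 1 − 6×68 / (6×35) = 1 − 408/210 ≈ -0.943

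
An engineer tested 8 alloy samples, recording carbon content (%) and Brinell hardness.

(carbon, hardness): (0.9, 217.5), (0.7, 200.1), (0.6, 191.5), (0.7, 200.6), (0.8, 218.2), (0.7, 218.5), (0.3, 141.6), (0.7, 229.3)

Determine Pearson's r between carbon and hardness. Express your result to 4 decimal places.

0.8890

n = 8, Σx = 5.4, Σy = 1617.3, Σx² = 3.86, Σy² = 332241.41, Σxy = 1121.64
nΣxy − ΣxΣy = 8973.12 − 8733.42 = 239.7
nΣx² − (Σx)² = 30.88 − 29.16 = 1.72; nΣy² − (Σy)² = 2657931.28 − 2615659.29 = 42271.99
r = 239.7 / √(1.72 × 42271.99) = 239.7 / 269.6439 ≈ 0.8890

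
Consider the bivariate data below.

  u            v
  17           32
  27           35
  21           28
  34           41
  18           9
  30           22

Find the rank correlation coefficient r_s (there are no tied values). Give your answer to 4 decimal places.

0.4286

Rank u: 1, 4, 3, 6, 2, 5
Rank v: 4, 5, 3, 6, 1, 2
d = rank(u) − rank(v): -3, -1, 0, 0, 1, 3; Σd² = 20
ρ = 1 − 6Σd² / [n(n²−1)] = 1 − 6×20 / (6×35) = 1 − 120/210 ≈ 0.4286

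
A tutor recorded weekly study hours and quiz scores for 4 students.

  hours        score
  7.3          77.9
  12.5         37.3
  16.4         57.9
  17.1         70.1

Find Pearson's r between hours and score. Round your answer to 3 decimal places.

n = 4, Σx = 53.3, Σy = 243.2, Σx² = 770.91, Σy² = 15726.12, Σxy = 3183.19
nΣxy − ΣxΣy = 12732.76 − 12962.56 = -229.8
nΣx² − (Σx)² = 3083.64 − 2840.89 = 242.75; nΣy² − (Σy)² = 62904.48 − 59146.24 = 3758.24
r = -229.8 / √(242.75 × 3758.24) = -229.8 / 955.1506 ≈ -0.241

-0.241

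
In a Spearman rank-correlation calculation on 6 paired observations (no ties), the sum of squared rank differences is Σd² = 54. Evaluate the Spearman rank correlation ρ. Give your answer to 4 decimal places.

-0.5429

ρ = 1 − 6Σd² / [n(n²−1)] = 1 − 6×54 / (6×35)
  = 1 − 324/210 = 1 − 1.54286 ≈ -0.5429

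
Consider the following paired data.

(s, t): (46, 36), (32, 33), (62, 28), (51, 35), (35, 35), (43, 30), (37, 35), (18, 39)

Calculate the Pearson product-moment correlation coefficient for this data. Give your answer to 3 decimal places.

n = 8, Σs = 324, Σt = 271, Σs² = 14352, Σt² = 9265, Σst = 10745
nΣst − ΣsΣt = 85960 − 87804 = -1844
nΣs² − (Σs)² = 114816 − 104976 = 9840; nΣt² − (Σt)² = 74120 − 73441 = 679
r = -1844 / √(9840 × 679) = -1844 / 2584.8327 ≈ -0.713

-0.713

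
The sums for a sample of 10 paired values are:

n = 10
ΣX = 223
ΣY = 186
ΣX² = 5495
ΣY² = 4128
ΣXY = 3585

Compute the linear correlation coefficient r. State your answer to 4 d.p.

-0.9527

r = (nΣXY − ΣXΣY) / √[(nΣX² − (ΣX)²)(nΣY² − (ΣY)²)]
Numerator: 10×3585 − 223×186 = -5628
Denominator: √[(54950 − 49729)(41280 − 34596)] = √[5221 × 6684] = 5907.3822
r = -5628 / 5907.3822 ≈ -0.9527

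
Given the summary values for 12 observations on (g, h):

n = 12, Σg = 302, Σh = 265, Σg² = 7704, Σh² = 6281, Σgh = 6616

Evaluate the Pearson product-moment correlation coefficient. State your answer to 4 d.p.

r = (nΣgh − ΣgΣh) / √[(nΣg² − (Σg)²)(nΣh² − (Σh)²)]
Numerator: 12×6616 − 302×265 = -638
Denominator: √[(92448 − 91204)(75372 − 70225)] = √[1244 × 5147] = 2530.3889
r = -638 / 2530.3889 ≈ -0.2521

-0.2521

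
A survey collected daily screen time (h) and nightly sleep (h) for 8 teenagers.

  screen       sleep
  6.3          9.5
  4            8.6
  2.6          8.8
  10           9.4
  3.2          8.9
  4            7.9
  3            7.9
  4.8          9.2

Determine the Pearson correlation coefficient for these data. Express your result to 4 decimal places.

0.6191

n = 8, Σx = 37.9, Σy = 70.2, Σx² = 220.73, Σy² = 618.68, Σxy = 339.07
nΣxy − ΣxΣy = 2712.56 − 2660.58 = 51.98
nΣx² − (Σx)² = 1765.84 − 1436.41 = 329.43; nΣy² − (Σy)² = 4949.44 − 4928.04 = 21.4
r = 51.98 / √(329.43 × 21.4) = 51.98 / 83.9631 ≈ 0.6191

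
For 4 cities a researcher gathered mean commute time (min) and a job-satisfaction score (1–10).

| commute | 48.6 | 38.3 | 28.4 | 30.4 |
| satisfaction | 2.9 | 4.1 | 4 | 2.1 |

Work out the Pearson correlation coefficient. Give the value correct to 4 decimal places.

n = 4, Σx = 145.7, Σy = 13.1, Σx² = 5559.57, Σy² = 45.63, Σxy = 475.41
nΣxy − ΣxΣy = 1901.64 − 1908.67 = -7.03
nΣx² − (Σx)² = 22238.28 − 21228.49 = 1009.79; nΣy² − (Σy)² = 182.52 − 171.61 = 10.91
r = -7.03 / √(1009.79 × 10.91) = -7.03 / 104.9610 ≈ -0.0670

-0.0670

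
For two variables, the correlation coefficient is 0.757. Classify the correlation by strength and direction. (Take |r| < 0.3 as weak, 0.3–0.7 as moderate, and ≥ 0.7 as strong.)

r = 0.757 > 0 so the relationship is positive.
|r| = 0.757, which falls in the strong range.

strong positive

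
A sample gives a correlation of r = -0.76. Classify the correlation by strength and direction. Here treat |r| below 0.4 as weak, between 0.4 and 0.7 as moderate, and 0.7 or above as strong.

strong negative

r = -0.76 < 0 so the relationship is negative.
|r| = 0.76, which falls in the strong range.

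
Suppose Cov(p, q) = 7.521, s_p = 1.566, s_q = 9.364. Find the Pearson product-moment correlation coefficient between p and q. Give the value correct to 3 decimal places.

r = Cov(p,q) / (s_p · s_q) = 7.521 / (1.566 × 9.364)
  = 7.521 / 14.6640 ≈ 0.513

0.513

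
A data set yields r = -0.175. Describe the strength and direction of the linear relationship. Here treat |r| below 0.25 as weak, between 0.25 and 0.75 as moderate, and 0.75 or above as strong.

weak negative

r = -0.175 < 0 so the relationship is negative.
|r| = 0.175, which falls in the weak range.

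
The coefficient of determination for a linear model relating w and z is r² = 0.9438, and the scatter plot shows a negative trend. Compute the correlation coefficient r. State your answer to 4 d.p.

|r| = √0.9438 = 0.9715
The association is negative, so r = −0.9715.

-0.9715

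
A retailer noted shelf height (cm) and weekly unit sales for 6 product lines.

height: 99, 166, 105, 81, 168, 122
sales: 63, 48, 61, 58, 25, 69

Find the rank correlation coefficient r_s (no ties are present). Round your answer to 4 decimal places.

Rank height: 2, 5, 3, 1, 6, 4
Rank sales: 5, 2, 4, 3, 1, 6
d = rank(height) − rank(sales): -3, 3, -1, -2, 5, -2; Σd² = 52
ρ = 1 − 6Σd² / [n(n²−1)] = 1 − 6×52 / (6×35) = 1 − 312/210 ≈ -0.4857

-0.4857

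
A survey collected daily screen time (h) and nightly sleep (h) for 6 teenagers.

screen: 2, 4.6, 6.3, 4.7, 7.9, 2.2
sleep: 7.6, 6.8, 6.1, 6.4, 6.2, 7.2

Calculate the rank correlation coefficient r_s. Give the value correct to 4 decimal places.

Rank screen: 1, 3, 5, 4, 6, 2
Rank sleep: 6, 4, 1, 3, 2, 5
d = rank(screen) − rank(sleep): -5, -1, 4, 1, 4, -3; Σd² = 68
ρ = 1 − 6Σd² / [n(n²−1)] = 1 − 6×68 / (6×35) = 1 − 408/210 ≈ -0.9429

-0.9429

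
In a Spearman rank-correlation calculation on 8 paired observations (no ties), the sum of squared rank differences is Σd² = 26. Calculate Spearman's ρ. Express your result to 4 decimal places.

0.6905

ρ = 1 − 6Σd² / [n(n²−1)] = 1 − 6×26 / (8×63)
  = 1 − 156/504 = 1 − 0.30952 ≈ 0.6905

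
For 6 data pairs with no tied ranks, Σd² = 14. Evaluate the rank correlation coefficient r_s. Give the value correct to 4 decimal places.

0.6000

ρ = 1 − 6Σd² / [n(n²−1)] = 1 − 6×14 / (6×35)
  = 1 − 84/210 = 1 − 0.40000 ≈ 0.6000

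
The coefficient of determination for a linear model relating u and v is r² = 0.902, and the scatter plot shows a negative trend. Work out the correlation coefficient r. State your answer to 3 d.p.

-0.950

|r| = √0.902 = 0.950
The association is negative, so r = −0.950.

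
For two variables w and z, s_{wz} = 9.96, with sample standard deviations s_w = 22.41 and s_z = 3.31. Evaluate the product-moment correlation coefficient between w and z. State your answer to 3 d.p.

r = Cov(w,z) / (s_w · s_z) = 9.96 / (22.41 × 3.31)
  = 9.96 / 74.1771 ≈ 0.134

0.134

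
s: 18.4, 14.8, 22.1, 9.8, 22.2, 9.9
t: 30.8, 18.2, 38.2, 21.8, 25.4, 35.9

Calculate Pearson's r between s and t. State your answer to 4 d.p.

0.2436

n = 6, Σs = 97.2, Σt = 170.3, Σs² = 1732.9, Σt² = 5148.33, Σst = 2813.23
nΣst − ΣsΣt = 16879.38 − 16553.16 = 326.22
nΣs² − (Σs)² = 10397.4 − 9447.84 = 949.56; nΣt² − (Σt)² = 30889.98 − 29002.09 = 1887.89
r = 326.22 / √(949.56 × 1887.89) = 326.22 / 1338.9043 ≈ 0.2436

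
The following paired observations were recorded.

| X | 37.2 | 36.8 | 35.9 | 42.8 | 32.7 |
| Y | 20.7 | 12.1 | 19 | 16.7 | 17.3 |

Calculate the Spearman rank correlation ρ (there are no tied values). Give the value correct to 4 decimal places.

-0.1000

Rank X: 4, 3, 2, 5, 1
Rank Y: 5, 1, 4, 2, 3
d = rank(X) − rank(Y): -1, 2, -2, 3, -2; Σd² = 22
ρ = 1 − 6Σd² / [n(n²−1)] = 1 − 6×22 / (5×24) = 1 − 132/120 ≈ -0.1000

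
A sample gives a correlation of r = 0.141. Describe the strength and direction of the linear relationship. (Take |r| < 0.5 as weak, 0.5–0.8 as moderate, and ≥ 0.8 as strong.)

r = 0.141 > 0 so the relationship is positive.
|r| = 0.141, which falls in the weak range.

weak positive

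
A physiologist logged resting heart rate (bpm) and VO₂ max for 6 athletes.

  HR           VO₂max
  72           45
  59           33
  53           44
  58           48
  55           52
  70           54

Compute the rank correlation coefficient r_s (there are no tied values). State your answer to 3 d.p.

Rank HR: 6, 4, 1, 3, 2, 5
Rank VO₂max: 3, 1, 2, 4, 5, 6
d = rank(HR) − rank(VO₂max): 3, 3, -1, -1, -3, -1; Σd² = 30
ρ = 1 − 6Σd² / [n(n²−1)] = 1 − 6×30 / (6×35) = 1 − 180/210 ≈ 0.143

0.143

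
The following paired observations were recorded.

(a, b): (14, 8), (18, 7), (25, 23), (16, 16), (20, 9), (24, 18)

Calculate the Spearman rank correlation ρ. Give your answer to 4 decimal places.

0.7143

Rank a: 1, 3, 6, 2, 4, 5
Rank b: 2, 1, 6, 4, 3, 5
d = rank(a) − rank(b): -1, 2, 0, -2, 1, 0; Σd² = 10
ρ = 1 − 6Σd² / [n(n²−1)] = 1 − 6×10 / (6×35) = 1 − 60/210 ≈ 0.7143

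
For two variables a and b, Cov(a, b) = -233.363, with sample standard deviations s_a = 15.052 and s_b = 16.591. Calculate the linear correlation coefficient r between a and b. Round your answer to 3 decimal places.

r = Cov(a,b) / (s_a · s_b) = -233.363 / (15.052 × 16.591)
  = -233.363 / 249.7277 ≈ -0.934

-0.934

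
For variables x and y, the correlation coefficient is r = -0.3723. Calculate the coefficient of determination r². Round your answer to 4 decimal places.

r² = (-0.3723)² = 0.1386

0.1386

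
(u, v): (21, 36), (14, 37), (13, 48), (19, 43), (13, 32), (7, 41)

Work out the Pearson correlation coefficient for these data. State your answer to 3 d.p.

n = 6, Σu = 87, Σv = 237, Σu² = 1385, Σv² = 9523, Σuv = 3418
nΣuv − ΣuΣv = 20508 − 20619 = -111
nΣu² − (Σu)² = 8310 − 7569 = 741; nΣv² − (Σv)² = 57138 − 56169 = 969
r = -111 / √(741 × 969) = -111 / 847.3659 ≈ -0.131

-0.131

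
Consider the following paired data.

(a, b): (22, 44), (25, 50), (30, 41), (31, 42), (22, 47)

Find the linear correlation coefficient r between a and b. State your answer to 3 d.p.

n = 5, Σa = 130, Σb = 224, Σa² = 3454, Σb² = 10090, Σab = 5784
nΣab − ΣaΣb = 28920 − 29120 = -200
nΣa² − (Σa)² = 17270 − 16900 = 370; nΣb² − (Σb)² = 50450 − 50176 = 274
r = -200 / √(370 × 274) = -200 / 318.4023 ≈ -0.628

-0.628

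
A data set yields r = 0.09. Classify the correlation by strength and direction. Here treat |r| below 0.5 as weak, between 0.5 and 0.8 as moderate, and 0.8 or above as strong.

weak positive

r = 0.09 > 0 so the relationship is positive.
|r| = 0.09, which falls in the weak range.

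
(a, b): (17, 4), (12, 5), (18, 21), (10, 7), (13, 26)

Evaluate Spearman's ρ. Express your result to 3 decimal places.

0.100

Rank a: 4, 2, 5, 1, 3
Rank b: 1, 2, 4, 3, 5
d = rank(a) − rank(b): 3, 0, 1, -2, -2; Σd² = 18
ρ = 1 − 6Σd² / [n(n²−1)] = 1 − 6×18 / (5×24) = 1 − 108/120 ≈ 0.100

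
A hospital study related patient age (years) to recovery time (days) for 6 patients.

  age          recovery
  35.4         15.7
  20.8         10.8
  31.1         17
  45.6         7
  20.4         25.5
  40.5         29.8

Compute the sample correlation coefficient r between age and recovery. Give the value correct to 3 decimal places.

-0.139

n = 6, Σx = 193.8, Σy = 105.8, Σx² = 6788.78, Σy² = 2239.42, Σxy = 3355.42
nΣxy − ΣxΣy = 20132.52 − 20504.04 = -371.52
nΣx² − (Σx)² = 40732.68 − 37558.44 = 3174.24; nΣy² − (Σy)² = 13436.52 − 11193.64 = 2242.88
r = -371.52 / √(3174.24 × 2242.88) = -371.52 / 2668.2278 ≈ -0.139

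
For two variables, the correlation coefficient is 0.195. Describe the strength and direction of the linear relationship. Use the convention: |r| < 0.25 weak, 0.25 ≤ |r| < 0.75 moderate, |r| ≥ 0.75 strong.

weak positive

r = 0.195 > 0 so the relationship is positive.
|r| = 0.195, which falls in the weak range.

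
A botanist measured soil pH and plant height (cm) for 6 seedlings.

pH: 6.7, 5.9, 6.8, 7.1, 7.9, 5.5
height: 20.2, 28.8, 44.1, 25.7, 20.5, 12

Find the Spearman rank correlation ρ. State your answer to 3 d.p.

0.314

Rank pH: 3, 2, 4, 5, 6, 1
Rank height: 2, 5, 6, 4, 3, 1
d = rank(pH) − rank(height): 1, -3, -2, 1, 3, 0; Σd² = 24
ρ = 1 − 6Σd² / [n(n²−1)] = 1 − 6×24 / (6×35) = 1 − 144/210 ≈ 0.314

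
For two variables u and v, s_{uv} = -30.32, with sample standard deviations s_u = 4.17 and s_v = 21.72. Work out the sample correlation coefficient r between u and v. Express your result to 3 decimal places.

r = Cov(u,v) / (s_u · s_v) = -30.32 / (4.17 × 21.72)
  = -30.32 / 90.5724 ≈ -0.335

-0.335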